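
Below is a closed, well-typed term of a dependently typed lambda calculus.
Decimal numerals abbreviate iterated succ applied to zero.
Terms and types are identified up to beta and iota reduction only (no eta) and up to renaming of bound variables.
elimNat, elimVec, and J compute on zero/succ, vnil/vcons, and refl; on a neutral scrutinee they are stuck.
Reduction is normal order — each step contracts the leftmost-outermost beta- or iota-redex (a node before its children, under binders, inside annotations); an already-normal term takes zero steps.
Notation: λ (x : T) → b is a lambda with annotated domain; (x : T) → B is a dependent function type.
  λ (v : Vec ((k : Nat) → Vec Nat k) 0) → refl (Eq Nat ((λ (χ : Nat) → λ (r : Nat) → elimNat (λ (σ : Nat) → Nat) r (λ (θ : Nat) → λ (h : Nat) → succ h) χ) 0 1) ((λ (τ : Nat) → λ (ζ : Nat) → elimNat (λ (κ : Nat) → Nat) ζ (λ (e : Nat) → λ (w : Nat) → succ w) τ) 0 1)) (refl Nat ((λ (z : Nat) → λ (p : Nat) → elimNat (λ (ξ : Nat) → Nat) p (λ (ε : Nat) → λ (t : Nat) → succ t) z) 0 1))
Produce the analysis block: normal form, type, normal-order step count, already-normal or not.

resulting normal form:
  λ (v : Vec ((k : Nat) → Vec Nat k) 0) → refl (Eq Nat 1 1) (refl Nat 1)
the term's type:
  (v : Vec ((k : Nat) → Vec Nat k) 0) → Eq (Eq Nat 1 1) (refl Nat 1) (refl Nat 1)
normal-order step count: 9
started in normal form: no
first redex: a beta-redex


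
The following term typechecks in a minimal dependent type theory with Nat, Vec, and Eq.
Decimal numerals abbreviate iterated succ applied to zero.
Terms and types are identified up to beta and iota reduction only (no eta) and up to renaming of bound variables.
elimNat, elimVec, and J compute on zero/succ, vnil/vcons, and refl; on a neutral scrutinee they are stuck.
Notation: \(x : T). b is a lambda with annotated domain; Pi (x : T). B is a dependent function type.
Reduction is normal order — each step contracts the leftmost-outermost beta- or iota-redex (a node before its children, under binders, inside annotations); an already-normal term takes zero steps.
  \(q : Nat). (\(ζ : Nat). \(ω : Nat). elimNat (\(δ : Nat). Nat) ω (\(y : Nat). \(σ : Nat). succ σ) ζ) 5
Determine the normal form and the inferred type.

normal form:
  \(q : Nat). \(ζ : Nat). succ (succ (succ (succ (succ ζ))))
inferred type:
  Pi (q : Nat). Pi (ζ : Nat). Nat
observation: 17 normal-order steps normalize the term, beginning with a beta-redex.


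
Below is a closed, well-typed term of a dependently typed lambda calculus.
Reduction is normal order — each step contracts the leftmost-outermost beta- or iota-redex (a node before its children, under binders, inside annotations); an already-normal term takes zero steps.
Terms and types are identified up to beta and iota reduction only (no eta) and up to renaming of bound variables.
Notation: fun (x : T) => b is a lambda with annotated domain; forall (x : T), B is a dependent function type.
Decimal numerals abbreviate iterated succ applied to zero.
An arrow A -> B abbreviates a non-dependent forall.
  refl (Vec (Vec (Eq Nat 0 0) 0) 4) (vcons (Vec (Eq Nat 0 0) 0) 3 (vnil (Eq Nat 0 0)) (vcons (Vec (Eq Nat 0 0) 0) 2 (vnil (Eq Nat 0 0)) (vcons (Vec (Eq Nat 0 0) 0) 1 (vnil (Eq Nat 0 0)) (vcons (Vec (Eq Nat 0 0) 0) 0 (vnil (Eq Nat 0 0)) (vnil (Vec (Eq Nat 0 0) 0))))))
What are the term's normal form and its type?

resulting normal form:
  refl (Vec (Vec (Eq Nat 0 0) 0) 4) (vcons (Vec (Eq Nat 0 0) 0) 3 (vnil (Eq Nat 0 0)) (vcons (Vec (Eq Nat 0 0) 0) 2 (vnil (Eq Nat 0 0)) (vcons (Vec (Eq Nat 0 0) 0) 1 (vnil (Eq Nat 0 0)) (vcons (Vec (Eq Nat 0 0) 0) 0 (vnil (Eq Nat 0 0)) (vnil (Vec (Eq Nat 0 0) 0))))))
inferred type:
  Eq (Vec (Vec (Eq Nat 0 0) 0) 4) (vcons (Vec (Eq Nat 0 0) 0) 3 (vnil (Eq Nat 0 0)) (vcons (Vec (Eq Nat 0 0) 0) 2 (vnil (Eq Nat 0 0)) (vcons (Vec (Eq Nat 0 0) 0) 1 (vnil (Eq Nat 0 0)) (vcons (Vec (Eq Nat 0 0) 0) 0 (vnil (Eq Nat 0 0)) (vnil (Vec (Eq Nat 0 0) 0)))))) (vcons (Vec (Eq Nat 0 0) 0) 3 (vnil (Eq Nat 0 0)) (vcons (Vec (Eq Nat 0 0) 0) 2 (vnil (Eq Nat 0 0)) (vcons (Vec (Eq Nat 0 0) 0) 1 (vnil (Eq Nat 0 0)) (vcons (Vec (Eq Nat 0 0) 0) 0 (vnil (Eq Nat 0 0)) (vnil (Vec (Eq Nat 0 0) 0))))))
observation: the term is already in normal form.


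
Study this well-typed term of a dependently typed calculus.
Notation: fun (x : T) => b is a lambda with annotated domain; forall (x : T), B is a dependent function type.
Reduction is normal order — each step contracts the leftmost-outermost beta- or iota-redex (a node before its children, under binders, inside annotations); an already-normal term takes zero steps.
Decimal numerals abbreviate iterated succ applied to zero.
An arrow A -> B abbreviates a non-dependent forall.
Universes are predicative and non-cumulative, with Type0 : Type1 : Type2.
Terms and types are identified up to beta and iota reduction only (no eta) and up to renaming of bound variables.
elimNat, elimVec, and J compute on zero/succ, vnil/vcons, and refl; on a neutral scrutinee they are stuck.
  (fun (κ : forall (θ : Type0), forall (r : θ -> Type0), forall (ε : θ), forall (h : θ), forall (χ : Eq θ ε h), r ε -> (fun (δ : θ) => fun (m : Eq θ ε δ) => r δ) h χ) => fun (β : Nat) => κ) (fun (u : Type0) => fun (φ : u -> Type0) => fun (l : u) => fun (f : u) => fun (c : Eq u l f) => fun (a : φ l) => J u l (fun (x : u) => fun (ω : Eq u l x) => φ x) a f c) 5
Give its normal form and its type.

reduced normal form:
  fun (κ : Type0) => fun (θ : κ -> Type0) => fun (r : κ) => fun (ε : κ) => fun (h : Eq κ r ε) => fun (χ : θ r) => J κ r (fun (δ : κ) => fun (m : Eq κ r δ) => θ δ) χ ε h
type:
  forall (κ : Type0), forall (θ : κ -> Type0), forall (r : κ), forall (ε : κ), Eq κ r ε -> θ r -> θ ε


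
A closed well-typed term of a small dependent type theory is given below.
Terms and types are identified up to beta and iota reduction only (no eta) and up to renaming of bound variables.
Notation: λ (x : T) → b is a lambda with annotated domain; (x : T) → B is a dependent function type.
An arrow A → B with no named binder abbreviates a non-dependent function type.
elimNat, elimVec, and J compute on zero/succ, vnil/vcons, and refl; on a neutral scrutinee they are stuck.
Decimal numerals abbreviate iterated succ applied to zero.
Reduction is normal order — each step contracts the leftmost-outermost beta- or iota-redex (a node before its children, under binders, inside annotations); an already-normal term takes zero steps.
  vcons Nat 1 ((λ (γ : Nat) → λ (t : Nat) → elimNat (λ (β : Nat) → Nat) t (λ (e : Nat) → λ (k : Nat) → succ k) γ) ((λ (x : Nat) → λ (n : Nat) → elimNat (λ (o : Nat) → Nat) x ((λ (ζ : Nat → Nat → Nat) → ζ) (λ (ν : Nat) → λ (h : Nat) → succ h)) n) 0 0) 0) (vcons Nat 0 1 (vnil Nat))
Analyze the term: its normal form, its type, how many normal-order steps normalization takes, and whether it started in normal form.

normal form:
  vcons Nat 1 0 (vcons Nat 0 1 (vnil Nat))
type:
  Vec Nat 2
reduction steps (normal order): 6
term was already normal: no
first redex: a beta-redex


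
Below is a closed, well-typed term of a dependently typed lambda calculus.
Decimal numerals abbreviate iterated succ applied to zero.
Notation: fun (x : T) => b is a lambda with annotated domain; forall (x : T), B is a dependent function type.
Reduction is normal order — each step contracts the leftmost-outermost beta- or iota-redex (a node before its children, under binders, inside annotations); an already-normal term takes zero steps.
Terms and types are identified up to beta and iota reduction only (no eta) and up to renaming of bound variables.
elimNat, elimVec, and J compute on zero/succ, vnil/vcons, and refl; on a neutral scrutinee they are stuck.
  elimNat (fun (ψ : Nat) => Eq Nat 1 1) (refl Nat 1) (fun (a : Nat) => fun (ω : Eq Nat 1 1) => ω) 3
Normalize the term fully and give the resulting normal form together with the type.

resulting normal form:
  refl Nat 1
the term's type:
  Eq Nat 1 1
observation: normalization takes exactly 10 steps under the normal-order strategy.


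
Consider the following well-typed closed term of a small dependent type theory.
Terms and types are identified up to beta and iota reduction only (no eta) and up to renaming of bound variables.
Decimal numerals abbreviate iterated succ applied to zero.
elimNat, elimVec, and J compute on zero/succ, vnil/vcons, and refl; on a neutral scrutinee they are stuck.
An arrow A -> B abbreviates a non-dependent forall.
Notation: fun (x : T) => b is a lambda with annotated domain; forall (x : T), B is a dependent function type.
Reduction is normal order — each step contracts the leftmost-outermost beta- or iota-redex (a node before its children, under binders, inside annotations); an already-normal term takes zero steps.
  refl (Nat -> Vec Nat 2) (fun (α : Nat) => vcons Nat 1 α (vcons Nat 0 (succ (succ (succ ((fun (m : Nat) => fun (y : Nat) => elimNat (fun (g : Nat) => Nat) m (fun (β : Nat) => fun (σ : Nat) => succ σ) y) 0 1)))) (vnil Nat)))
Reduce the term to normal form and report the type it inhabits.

reduced normal form:
  refl (Nat -> Vec Nat 2) (fun (α : Nat) => vcons Nat 1 α (vcons Nat 0 4 (vnil Nat)))
type:
  Eq (Nat -> Vec Nat 2) (fun (α : Nat) => vcons Nat 1 α (vcons Nat 0 4 (vnil Nat))) (fun (m : Nat) => vcons Nat 1 m (vcons Nat 0 4 (vnil Nat)))
observation: the leftmost-outermost redex is a beta-redex, and normalization takes 6 steps.


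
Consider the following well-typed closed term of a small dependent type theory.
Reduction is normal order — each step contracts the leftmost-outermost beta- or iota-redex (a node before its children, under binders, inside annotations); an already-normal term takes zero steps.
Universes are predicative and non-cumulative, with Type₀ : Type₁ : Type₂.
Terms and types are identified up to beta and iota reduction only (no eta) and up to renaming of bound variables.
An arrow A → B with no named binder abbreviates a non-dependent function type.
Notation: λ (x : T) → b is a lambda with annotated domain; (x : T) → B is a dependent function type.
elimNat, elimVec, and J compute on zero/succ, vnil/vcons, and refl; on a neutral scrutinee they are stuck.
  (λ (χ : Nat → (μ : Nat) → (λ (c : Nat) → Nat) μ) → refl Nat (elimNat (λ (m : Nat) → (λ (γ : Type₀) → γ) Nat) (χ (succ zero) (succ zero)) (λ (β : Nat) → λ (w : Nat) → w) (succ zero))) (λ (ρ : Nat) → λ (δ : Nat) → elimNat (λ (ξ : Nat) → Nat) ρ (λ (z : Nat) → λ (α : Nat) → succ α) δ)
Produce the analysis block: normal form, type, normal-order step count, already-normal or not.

normal form:
  refl Nat (succ (succ zero))
inferred type:
  Eq Nat (succ (succ zero)) (succ (succ zero))
reduction steps (normal order): 11
started in normal form: no
first redex: a beta-redex


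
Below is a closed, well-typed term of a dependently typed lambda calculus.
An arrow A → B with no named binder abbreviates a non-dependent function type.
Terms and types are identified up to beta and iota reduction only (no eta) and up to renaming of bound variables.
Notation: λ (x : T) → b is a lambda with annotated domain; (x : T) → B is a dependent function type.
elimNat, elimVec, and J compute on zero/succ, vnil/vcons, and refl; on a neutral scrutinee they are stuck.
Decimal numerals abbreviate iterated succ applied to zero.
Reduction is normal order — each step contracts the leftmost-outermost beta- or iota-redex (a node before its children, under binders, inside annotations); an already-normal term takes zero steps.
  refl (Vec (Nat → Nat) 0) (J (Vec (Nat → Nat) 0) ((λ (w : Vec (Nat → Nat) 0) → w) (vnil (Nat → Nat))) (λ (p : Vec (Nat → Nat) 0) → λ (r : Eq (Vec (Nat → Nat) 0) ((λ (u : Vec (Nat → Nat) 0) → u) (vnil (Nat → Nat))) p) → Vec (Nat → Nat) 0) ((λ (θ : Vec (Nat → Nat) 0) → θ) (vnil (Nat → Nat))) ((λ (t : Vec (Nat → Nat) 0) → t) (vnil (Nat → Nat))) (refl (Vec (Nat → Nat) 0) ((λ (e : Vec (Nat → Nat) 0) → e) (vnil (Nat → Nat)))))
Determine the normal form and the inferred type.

normal form:
  refl (Vec (Nat → Nat) 0) (vnil (Nat → Nat))
the term's type:
  Eq (Vec (Nat → Nat) 0) (vnil (Nat → Nat)) (vnil (Nat → Nat))


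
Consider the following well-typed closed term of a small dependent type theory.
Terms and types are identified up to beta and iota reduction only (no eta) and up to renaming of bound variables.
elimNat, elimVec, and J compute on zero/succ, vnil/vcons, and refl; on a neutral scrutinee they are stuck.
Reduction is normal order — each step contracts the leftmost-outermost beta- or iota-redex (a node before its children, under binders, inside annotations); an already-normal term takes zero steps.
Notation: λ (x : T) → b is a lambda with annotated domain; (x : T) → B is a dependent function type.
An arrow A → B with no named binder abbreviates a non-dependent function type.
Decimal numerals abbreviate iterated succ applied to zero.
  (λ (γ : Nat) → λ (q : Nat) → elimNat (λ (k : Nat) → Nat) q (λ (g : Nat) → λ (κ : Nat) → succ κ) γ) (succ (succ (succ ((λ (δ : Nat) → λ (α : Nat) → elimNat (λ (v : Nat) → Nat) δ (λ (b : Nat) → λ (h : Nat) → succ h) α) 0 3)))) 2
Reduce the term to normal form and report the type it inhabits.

resulting normal form:
  8
the term's type:
  Nat


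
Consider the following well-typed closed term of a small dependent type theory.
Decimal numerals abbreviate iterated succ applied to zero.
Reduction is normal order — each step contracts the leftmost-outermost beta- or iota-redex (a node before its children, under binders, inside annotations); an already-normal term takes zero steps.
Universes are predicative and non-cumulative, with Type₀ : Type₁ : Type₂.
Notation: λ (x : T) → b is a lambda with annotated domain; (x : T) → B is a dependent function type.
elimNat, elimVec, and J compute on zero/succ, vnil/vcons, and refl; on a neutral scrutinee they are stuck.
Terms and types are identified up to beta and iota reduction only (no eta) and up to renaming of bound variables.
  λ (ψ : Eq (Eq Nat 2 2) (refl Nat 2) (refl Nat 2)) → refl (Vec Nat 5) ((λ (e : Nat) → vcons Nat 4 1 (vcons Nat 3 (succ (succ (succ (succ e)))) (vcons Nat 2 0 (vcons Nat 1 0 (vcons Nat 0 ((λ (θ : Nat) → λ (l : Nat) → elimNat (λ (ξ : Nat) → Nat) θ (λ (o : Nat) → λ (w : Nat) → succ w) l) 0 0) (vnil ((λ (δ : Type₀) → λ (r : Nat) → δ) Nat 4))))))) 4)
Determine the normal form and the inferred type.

reduced normal form:
  λ (ψ : Eq (Eq Nat 2 2) (refl Nat 2) (refl Nat 2)) → refl (Vec Nat 5) (vcons Nat 4 1 (vcons Nat 3 8 (vcons Nat 2 0 (vcons Nat 1 0 (vcons Nat 0 0 (vnil Nat))))))
the term's type:
  (ψ : Eq (Eq Nat 2 2) (refl Nat 2) (refl Nat 2)) → Eq (Vec Nat 5) (vcons Nat 4 1 (vcons Nat 3 8 (vcons Nat 2 0 (vcons Nat 1 0 (vcons Nat 0 0 (vnil Nat)))))) (vcons Nat 4 1 (vcons Nat 3 8 (vcons Nat 2 0 (vcons Nat 1 0 (vcons Nat 0 0 (vnil Nat))))))
observation: the leftmost-outermost redex is a beta-redex, and normalization takes 6 steps.


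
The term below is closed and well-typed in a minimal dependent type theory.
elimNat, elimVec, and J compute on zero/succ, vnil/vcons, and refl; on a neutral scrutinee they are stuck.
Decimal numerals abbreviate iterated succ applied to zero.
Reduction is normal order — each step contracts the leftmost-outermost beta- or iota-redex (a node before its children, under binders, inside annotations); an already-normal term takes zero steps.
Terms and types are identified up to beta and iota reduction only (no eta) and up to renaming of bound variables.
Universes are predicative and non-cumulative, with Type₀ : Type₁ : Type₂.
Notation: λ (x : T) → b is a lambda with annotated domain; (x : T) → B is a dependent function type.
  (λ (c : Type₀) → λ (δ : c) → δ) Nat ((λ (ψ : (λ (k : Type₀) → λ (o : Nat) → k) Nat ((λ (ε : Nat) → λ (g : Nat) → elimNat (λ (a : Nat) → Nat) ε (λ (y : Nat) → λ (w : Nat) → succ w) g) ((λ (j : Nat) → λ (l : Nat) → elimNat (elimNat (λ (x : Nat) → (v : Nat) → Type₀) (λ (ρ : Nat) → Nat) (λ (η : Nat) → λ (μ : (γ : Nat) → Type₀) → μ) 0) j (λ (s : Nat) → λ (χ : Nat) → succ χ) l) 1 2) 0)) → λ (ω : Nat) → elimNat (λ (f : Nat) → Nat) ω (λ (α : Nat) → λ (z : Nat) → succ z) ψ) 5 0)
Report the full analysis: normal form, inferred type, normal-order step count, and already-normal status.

reduced normal form:
  5
inferred type:
  Nat
normal-order step count: 20
already normal: no
first redex: a beta-redex


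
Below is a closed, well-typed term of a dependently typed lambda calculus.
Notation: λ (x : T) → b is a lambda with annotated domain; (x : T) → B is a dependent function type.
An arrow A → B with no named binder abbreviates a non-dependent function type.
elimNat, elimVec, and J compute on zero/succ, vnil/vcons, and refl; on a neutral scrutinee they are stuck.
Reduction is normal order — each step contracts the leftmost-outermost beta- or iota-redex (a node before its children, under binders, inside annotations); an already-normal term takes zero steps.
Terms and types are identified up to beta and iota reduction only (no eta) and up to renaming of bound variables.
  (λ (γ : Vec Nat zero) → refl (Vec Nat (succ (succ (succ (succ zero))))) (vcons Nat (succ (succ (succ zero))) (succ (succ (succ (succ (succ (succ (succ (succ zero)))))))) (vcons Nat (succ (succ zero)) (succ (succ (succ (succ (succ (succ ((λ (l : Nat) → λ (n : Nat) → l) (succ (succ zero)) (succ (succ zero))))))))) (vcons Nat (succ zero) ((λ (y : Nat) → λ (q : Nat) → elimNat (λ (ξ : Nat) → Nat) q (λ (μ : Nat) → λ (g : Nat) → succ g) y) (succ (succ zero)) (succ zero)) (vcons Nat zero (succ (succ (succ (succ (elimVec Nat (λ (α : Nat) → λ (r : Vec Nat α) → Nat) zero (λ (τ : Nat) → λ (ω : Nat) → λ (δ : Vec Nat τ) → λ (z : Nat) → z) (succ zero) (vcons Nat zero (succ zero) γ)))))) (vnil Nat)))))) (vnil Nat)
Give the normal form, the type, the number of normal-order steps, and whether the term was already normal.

normal form:
  refl (Vec Nat (succ (succ (succ (succ zero))))) (vcons Nat (succ (succ (succ zero))) (succ (succ (succ (succ (succ (succ (succ (succ zero)))))))) (vcons Nat (succ (succ zero)) (succ (succ (succ (succ (succ (succ (succ (succ zero)))))))) (vcons Nat (succ zero) (succ (succ (succ zero))) (vcons Nat zero (succ (succ (succ (succ zero)))) (vnil Nat)))))
type:
  Eq (Vec Nat (succ (succ (succ (succ zero))))) (vcons Nat (succ (succ (succ zero))) (succ (succ (succ (succ (succ (succ (succ (succ zero)))))))) (vcons Nat (succ (succ zero)) (succ (succ (succ (succ (succ (succ (succ (succ zero)))))))) (vcons Nat (succ zero) (succ (succ (succ zero))) (vcons Nat zero (succ (succ (succ (succ zero)))) (vnil Nat))))) (vcons Nat (succ (succ (succ zero))) (succ (succ (succ (succ (succ (succ (succ (succ zero)))))))) (vcons Nat (succ (succ zero)) (succ (succ (succ (succ (succ (succ (succ (succ zero)))))))) (vcons Nat (succ zero) (succ (succ (succ zero))) (vcons Nat zero (succ (succ (succ (succ zero)))) (vnil Nat)))))
steps to reach normal form (normal order): 18
term was already normal: no
first contracted redex: a beta-redex


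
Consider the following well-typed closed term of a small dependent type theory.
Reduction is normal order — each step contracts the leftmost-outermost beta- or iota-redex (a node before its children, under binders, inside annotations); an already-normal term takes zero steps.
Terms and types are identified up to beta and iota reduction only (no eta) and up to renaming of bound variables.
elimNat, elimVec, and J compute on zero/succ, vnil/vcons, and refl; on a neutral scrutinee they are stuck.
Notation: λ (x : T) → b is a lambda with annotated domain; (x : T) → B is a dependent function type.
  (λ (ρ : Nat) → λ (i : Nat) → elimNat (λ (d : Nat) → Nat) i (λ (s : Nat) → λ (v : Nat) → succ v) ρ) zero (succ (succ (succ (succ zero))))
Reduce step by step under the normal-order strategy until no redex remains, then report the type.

normal-order reduction sequence:
  (λ (ρ : Nat) → λ (i : Nat) → elimNat (λ (d : Nat) → Nat) i (λ (s : Nat) → λ (v : Nat) → succ v) ρ) zero (succ (succ (succ (succ zero))))
  ~> (λ (ρ : Nat) → elimNat (λ (i : Nat) → Nat) ρ (λ (d : Nat) → λ (s : Nat) → succ s) zero) (succ (succ (succ (succ zero))))
  ~> elimNat (λ (ρ : Nat) → Nat) (succ (succ (succ (succ zero)))) (λ (i : Nat) → λ (d : Nat) → succ d) zero
  ~> succ (succ (succ (succ zero)))
the term's type:
  Nat


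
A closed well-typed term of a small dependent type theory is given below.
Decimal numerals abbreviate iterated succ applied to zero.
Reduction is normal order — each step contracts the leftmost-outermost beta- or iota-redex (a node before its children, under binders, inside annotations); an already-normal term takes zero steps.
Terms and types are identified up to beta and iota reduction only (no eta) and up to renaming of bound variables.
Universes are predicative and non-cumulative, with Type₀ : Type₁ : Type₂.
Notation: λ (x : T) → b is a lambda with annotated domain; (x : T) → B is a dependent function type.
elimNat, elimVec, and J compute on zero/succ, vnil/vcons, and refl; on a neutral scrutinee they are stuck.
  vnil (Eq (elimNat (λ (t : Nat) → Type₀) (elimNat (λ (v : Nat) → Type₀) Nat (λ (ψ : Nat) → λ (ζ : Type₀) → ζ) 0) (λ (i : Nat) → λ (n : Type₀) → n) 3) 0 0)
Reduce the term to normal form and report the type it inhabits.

resulting normal form:
  vnil (Eq Nat 0 0)
inferred type:
  Vec (Eq Nat 0 0) 0


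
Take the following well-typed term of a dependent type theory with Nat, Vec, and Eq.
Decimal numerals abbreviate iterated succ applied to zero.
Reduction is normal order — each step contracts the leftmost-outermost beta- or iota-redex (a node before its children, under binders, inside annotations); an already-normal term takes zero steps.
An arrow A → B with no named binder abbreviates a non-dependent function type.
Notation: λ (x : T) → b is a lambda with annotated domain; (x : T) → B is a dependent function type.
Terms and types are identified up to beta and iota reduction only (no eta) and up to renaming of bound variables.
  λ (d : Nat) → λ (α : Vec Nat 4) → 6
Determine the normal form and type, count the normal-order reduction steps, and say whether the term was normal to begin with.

resulting normal form:
  λ (d : Nat) → λ (α : Vec Nat 4) → 6
inferred type:
  Nat → Vec Nat 4 → Nat
reduction steps (normal order): 0
term was already normal: yes


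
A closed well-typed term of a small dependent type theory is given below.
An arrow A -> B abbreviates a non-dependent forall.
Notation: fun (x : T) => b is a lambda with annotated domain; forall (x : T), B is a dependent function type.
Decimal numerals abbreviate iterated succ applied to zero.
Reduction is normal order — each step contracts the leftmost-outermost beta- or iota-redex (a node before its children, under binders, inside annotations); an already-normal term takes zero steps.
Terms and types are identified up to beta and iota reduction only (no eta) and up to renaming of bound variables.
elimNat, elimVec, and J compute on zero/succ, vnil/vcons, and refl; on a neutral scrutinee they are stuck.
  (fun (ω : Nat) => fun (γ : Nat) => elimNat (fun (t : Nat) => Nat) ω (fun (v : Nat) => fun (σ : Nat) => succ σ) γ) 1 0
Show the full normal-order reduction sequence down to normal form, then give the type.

reduction (normal order):
  (fun (ω : Nat) => fun (γ : Nat) => elimNat (fun (t : Nat) => Nat) ω (fun (v : Nat) => fun (σ : Nat) => succ σ) γ) 1 0
  ~> (fun (ω : Nat) => elimNat (fun (γ : Nat) => Nat) 1 (fun (t : Nat) => fun (v : Nat) => succ v) ω) 0
  ~> elimNat (fun (ω : Nat) => Nat) 1 (fun (γ : Nat) => fun (t : Nat) => succ t) 0
  ~> 1
the term's type:
  Nat


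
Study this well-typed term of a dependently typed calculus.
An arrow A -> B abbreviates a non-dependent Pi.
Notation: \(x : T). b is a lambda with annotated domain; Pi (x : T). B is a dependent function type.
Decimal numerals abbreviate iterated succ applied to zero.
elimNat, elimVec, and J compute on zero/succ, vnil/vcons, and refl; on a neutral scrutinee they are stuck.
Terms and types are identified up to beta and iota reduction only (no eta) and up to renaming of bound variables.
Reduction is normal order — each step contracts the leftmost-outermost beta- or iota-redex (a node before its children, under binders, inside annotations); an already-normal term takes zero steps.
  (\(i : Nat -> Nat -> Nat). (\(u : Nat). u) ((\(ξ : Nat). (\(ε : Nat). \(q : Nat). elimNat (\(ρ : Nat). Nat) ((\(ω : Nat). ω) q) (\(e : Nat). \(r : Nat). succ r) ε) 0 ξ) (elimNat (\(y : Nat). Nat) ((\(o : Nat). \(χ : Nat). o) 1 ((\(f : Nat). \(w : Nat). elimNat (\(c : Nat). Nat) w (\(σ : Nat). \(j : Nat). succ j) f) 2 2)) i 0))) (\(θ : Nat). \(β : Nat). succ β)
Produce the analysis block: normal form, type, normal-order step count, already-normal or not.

normal form:
  1
inferred type:
  Nat
steps to reach normal form (normal order): 10
term was already normal: no
first contracted redex: a beta-redex


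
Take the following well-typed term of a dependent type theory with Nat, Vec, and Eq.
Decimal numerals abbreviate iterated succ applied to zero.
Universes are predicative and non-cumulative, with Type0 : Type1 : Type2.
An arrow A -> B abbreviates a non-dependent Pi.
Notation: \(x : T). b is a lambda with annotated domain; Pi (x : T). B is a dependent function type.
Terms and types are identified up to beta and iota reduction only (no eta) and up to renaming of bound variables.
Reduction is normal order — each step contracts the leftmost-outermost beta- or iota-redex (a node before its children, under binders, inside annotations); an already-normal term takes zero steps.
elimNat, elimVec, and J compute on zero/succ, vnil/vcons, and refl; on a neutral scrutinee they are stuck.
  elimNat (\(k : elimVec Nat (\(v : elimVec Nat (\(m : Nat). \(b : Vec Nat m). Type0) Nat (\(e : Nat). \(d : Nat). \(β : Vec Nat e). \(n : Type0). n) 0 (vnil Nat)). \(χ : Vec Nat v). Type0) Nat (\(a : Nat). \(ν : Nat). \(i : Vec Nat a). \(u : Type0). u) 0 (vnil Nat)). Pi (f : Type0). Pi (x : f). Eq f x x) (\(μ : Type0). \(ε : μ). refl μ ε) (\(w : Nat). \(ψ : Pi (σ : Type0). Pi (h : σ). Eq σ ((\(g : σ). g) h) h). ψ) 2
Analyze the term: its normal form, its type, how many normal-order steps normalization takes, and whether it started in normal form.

resulting normal form:
  \(k : Type0). \(v : k). refl k v
inferred type:
  Pi (k : Type0). Pi (v : k). Eq k v v
reduction steps (normal order): 7
started in normal form: no
first redex: an elimNat iota-redex


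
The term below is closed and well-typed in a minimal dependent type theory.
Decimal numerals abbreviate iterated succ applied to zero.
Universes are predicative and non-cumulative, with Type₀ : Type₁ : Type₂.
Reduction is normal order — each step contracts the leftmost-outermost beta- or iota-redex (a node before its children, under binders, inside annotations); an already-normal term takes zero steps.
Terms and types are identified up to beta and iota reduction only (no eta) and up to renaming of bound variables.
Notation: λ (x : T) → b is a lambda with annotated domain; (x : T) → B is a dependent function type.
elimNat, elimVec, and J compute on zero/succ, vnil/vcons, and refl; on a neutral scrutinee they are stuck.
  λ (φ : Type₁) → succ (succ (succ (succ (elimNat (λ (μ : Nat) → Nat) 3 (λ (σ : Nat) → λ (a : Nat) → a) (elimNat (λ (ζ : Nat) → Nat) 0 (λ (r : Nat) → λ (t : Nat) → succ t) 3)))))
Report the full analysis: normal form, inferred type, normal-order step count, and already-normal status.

resulting normal form:
  λ (φ : Type₁) → 7
the term's type:
  (φ : Type₁) → Nat
normal-order step count: 20
already normal: no
first contracted redex: an elimNat iota-redex


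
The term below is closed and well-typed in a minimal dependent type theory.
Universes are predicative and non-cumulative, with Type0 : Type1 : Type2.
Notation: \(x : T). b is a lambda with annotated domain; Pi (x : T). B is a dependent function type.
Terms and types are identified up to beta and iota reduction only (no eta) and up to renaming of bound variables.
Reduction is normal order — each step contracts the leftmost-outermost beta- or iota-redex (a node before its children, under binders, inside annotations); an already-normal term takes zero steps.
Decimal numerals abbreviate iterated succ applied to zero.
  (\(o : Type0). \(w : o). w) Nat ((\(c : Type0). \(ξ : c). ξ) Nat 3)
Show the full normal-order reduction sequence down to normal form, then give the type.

normal-order reduction sequence:
  (\(o : Type0). \(w : o). w) Nat ((\(c : Type0). \(ξ : c). ξ) Nat 3)
  ~> (\(o : Nat). o) ((\(w : Type0). \(c : w). c) Nat 3)
  ~> (\(o : Type0). \(w : o). w) Nat 3
  ~> (\(o : Nat). o) 3
  ~> 3
the term's type:
  Nat


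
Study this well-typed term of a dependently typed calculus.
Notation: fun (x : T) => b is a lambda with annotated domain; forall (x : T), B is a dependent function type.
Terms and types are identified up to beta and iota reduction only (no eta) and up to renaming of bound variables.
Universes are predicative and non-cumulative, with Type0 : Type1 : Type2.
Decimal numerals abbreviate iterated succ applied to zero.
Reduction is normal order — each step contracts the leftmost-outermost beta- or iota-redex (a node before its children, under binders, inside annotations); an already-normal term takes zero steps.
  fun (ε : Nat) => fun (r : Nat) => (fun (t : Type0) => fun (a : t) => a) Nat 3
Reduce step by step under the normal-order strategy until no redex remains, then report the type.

normal-order reduction:
  fun (ε : Nat) => fun (r : Nat) => (fun (t : Type0) => fun (a : t) => a) Nat 3
  ~> fun (ε : Nat) => fun (r : Nat) => (fun (t : Nat) => t) 3
  ~> fun (ε : Nat) => fun (r : Nat) => 3
the term's type:
  forall (ε : Nat), forall (r : Nat), Nat


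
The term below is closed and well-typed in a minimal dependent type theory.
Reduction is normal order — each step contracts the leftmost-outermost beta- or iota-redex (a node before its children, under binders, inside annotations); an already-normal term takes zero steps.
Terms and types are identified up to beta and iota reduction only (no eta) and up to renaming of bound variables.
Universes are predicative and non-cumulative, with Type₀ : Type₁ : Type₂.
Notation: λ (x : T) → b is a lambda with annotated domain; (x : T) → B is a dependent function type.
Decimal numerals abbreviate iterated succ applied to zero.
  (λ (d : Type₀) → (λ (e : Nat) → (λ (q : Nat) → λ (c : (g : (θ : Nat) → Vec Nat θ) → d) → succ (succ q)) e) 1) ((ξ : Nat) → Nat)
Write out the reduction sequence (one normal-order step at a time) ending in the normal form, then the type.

reduction (normal order):
  (λ (d : Type₀) → (λ (e : Nat) → (λ (q : Nat) → λ (c : (g : (θ : Nat) → Vec Nat θ) → d) → succ (succ q)) e) 1) ((ξ : Nat) → Nat)
  ~> (λ (d : Nat) → (λ (e : Nat) → λ (q : (c : (g : Nat) → Vec Nat g) → (θ : Nat) → Nat) → succ (succ e)) d) 1
  ~> (λ (d : Nat) → λ (e : (q : (c : Nat) → Vec Nat c) → (g : Nat) → Nat) → succ (succ d)) 1
  ~> λ (d : (e : (q : Nat) → Vec Nat q) → (c : Nat) → Nat) → 3
inferred type:
  (d : (e : (q : Nat) → Vec Nat q) → (c : Nat) → Nat) → Nat


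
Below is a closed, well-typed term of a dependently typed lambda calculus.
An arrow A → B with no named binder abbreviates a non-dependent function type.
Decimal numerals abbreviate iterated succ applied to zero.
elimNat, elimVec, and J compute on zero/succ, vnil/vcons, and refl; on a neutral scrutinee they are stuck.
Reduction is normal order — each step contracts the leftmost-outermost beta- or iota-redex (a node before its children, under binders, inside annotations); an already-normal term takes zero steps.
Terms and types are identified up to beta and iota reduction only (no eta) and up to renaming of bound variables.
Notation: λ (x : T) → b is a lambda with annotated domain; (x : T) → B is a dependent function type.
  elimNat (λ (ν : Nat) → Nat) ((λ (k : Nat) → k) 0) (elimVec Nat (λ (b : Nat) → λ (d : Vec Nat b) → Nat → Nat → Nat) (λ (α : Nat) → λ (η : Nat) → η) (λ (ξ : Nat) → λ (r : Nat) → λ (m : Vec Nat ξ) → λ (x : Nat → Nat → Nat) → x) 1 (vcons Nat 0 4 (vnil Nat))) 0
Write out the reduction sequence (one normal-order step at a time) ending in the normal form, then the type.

normal-order reduction:
  elimNat (λ (ν : Nat) → Nat) ((λ (k : Nat) → k) 0) (elimVec Nat (λ (b : Nat) → λ (d : Vec Nat b) → Nat → Nat → Nat) (λ (α : Nat) → λ (η : Nat) → η) (λ (ξ : Nat) → λ (r : Nat) → λ (m : Vec Nat ξ) → λ (x : Nat → Nat → Nat) → x) 1 (vcons Nat 0 4 (vnil Nat))) 0
  ~> (λ (ν : Nat) → ν) 0
  ~> 0
the term's type:
  Nat


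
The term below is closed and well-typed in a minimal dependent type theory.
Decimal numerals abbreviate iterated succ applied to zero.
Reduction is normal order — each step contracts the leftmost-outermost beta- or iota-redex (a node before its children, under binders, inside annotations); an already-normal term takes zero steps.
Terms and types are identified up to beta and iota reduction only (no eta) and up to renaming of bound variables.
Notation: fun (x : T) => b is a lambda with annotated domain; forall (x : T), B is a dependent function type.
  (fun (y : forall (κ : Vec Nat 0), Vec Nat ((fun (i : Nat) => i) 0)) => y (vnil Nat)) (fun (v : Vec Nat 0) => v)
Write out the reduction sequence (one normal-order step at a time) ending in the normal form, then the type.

normal-order reduction sequence:
  (fun (y : forall (κ : Vec Nat 0), Vec Nat ((fun (i : Nat) => i) 0)) => y (vnil Nat)) (fun (v : Vec Nat 0) => v)
  ~> (fun (y : Vec Nat 0) => y) (vnil Nat)
  ~> vnil Nat
inferred type:
  Vec Nat 0


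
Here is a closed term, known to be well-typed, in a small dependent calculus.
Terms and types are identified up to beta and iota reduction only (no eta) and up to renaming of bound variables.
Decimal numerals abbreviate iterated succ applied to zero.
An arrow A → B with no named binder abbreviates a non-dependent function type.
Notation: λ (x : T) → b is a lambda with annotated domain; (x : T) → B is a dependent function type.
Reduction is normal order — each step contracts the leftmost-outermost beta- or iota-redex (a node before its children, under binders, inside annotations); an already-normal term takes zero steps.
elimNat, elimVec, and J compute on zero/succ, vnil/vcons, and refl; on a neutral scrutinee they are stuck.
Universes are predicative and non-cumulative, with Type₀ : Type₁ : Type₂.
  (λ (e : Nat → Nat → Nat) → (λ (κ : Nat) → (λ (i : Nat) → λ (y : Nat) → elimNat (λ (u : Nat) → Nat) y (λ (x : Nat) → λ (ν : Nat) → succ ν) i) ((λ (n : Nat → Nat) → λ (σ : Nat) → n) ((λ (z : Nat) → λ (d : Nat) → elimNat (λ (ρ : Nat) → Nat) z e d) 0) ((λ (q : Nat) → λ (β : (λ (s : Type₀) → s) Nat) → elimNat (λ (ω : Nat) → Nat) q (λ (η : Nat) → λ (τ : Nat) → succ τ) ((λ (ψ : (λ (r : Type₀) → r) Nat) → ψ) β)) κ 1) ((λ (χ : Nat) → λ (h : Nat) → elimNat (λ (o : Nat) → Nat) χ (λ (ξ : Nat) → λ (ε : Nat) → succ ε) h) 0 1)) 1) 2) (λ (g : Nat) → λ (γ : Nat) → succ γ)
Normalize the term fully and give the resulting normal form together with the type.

reduced normal form:
  2
type:
  Nat


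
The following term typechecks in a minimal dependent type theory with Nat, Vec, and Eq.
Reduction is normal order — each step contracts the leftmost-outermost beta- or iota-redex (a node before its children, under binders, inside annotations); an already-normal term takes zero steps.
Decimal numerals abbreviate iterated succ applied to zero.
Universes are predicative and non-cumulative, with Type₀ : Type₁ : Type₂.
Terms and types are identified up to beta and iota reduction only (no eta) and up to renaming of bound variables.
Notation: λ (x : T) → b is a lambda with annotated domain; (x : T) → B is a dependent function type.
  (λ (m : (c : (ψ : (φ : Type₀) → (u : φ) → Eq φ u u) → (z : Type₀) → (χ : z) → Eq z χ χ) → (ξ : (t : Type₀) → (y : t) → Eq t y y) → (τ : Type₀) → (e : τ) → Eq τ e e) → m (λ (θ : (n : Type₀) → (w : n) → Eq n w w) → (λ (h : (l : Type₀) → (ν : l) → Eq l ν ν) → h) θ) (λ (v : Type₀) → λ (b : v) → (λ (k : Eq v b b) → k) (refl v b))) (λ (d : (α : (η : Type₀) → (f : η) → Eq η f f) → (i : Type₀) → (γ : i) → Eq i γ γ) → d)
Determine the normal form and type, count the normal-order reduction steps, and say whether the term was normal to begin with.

normal form:
  λ (m : Type₀) → λ (c : m) → refl m c
the term's type:
  (m : Type₀) → (c : m) → Eq m c c
normal-order step count: 5
started in normal form: no
first redex: a beta-redex


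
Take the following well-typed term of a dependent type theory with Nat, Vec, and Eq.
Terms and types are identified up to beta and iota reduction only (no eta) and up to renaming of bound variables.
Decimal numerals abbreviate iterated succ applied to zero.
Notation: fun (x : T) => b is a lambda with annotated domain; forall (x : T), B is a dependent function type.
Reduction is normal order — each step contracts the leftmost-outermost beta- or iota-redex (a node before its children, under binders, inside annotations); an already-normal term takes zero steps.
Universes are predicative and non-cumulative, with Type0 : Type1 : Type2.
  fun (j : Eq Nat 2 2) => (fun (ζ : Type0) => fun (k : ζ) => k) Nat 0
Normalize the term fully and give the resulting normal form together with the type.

normal form:
  fun (j : Eq Nat 2 2) => 0
the term's type:
  forall (j : Eq Nat 2 2), Nat
observation: the term reaches its normal form after 2 normal-order steps.


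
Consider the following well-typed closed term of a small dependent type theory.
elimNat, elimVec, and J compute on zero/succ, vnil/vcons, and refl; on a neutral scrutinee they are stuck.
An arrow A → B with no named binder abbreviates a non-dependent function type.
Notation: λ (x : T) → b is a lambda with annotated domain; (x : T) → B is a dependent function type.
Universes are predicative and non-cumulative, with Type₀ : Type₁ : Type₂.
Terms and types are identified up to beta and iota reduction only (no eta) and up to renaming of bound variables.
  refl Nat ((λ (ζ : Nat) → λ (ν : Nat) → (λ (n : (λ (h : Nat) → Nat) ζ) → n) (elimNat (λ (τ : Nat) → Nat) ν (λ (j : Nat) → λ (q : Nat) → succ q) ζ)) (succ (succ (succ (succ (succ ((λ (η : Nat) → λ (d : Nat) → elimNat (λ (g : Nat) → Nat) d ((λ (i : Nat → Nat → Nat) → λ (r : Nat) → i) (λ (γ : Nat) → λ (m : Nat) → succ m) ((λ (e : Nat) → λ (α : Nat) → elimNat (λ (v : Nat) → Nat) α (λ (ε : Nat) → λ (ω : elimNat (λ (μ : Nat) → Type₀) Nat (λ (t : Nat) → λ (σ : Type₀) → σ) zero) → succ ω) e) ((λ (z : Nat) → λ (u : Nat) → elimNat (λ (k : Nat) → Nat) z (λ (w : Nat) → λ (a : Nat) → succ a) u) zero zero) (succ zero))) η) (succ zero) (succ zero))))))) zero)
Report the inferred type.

inferred type:
  Eq Nat (succ (succ (succ (succ (succ (succ (succ zero))))))) (succ (succ (succ (succ (succ (succ (succ zero)))))))


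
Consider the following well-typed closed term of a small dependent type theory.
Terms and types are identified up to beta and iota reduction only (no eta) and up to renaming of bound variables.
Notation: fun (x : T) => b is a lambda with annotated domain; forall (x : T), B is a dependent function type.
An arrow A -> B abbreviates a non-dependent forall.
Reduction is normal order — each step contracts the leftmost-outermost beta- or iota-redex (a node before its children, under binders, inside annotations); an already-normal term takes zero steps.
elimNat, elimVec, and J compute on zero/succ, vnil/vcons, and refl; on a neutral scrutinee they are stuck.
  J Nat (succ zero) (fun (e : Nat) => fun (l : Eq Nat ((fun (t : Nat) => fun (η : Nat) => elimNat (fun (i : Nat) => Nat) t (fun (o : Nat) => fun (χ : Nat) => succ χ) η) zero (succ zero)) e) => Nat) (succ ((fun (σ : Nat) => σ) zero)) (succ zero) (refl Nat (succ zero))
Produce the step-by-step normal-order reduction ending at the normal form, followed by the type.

normal-order reduction:
  J Nat (succ zero) (fun (e : Nat) => fun (l : Eq Nat ((fun (t : Nat) => fun (η : Nat) => elimNat (fun (i : Nat) => Nat) t (fun (o : Nat) => fun (χ : Nat) => succ χ) η) zero (succ zero)) e) => Nat) (succ ((fun (σ : Nat) => σ) zero)) (succ zero) (refl Nat (succ zero))
  ~> succ ((fun (e : Nat) => e) zero)
  ~> succ zero
the term's type:
  Nat
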